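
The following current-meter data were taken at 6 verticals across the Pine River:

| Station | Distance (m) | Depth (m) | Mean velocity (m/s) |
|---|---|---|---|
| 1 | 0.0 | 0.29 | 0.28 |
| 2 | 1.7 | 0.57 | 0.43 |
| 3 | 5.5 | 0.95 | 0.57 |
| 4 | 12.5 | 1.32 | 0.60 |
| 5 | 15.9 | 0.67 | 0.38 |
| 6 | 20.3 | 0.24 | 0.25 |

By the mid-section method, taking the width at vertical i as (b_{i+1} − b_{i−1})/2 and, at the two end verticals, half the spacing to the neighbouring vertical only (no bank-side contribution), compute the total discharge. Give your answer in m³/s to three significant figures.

8.91 m³/s

w_1 = (1.7 − 0.0)/2 = 0.85 m; q_1 = 0.28 × 0.29 × 0.85 = 0.06902 m³/s
w_2 = (5.5 − 0.0)/2 = 2.75 m; q_2 = 0.43 × 0.57 × 2.75 = 0.6740 m³/s
w_3 = (12.5 − 1.7)/2 = 5.4 m; q_3 = 0.57 × 0.95 × 5.4 = 2.924 m³/s
w_4 = (15.9 − 5.5)/2 = 5.2 m; q_4 = 0.60 × 1.32 × 5.2 = 4.118 m³/s
w_5 = (20.3 − 12.5)/2 = 3.9 m; q_5 = 0.38 × 0.67 × 3.9 = 0.9929 m³/s
w_6 = (20.3 − 15.9)/2 = 2.2 m; q_6 = 0.25 × 0.24 × 2.2 = 0.1320 m³/s
Q = Σ qᵢ = 8.910 m³/s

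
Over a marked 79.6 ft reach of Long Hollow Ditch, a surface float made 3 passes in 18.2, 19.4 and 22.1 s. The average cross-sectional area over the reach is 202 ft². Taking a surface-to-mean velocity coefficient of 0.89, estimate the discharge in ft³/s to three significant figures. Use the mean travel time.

t̄ = (18.2 + 19.4 + 22.1) / 3 = 19.9 s
v_surface = L / t̄ = 79.6 / 19.9 = 4.000 ft/s
v_mean = 0.89 × 4.000 = 3.560 ft/s
Q = A × v_mean = 202 × 3.560 = 719.1 ft³/s

719 ft³/s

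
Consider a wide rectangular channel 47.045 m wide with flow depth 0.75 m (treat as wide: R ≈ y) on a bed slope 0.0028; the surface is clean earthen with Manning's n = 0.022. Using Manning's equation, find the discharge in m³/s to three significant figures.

70.1 m³/s

A = b·y = 47.045 × 0.75 = 35.28 m²
Wide channel: R ≈ y = 0.75 m
Q = (1/n)·A·R^(2/3)·S^(1/2) = (1/0.022) × 35.28 × 0.7500^(2/3) × 0.0028^(1/2) = 70.05 m³/s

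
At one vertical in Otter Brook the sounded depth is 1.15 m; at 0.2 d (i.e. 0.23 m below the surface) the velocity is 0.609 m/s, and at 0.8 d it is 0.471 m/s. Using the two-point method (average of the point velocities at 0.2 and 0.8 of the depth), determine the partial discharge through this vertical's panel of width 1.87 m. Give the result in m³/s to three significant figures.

v̄ = (0.609 + 0.471) / 2 = 0.5400 m/s
q = v̄ × d × w = 0.5400 × 1.15 × 1.87 = 1.161 m³/s

1.16 m³/s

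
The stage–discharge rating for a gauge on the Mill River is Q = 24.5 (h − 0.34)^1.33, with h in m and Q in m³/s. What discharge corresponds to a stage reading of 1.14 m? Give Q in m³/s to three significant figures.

18.2 m³/s

Q = 24.5 × (1.14 − 0.34)^1.33 = 24.5 × 0.8^1.33 = 18.21 m³/s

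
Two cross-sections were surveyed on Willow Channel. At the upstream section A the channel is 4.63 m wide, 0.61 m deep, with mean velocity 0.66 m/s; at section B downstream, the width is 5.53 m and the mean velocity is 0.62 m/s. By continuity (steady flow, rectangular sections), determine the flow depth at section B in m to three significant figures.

0.544 m

Q = A₁V₁ = (4.63×0.61) × 0.66 = 1.864 m³/s
d₂ = Q/(b₂ V₂) = 1.864/(5.53×0.62) = 0.5437 m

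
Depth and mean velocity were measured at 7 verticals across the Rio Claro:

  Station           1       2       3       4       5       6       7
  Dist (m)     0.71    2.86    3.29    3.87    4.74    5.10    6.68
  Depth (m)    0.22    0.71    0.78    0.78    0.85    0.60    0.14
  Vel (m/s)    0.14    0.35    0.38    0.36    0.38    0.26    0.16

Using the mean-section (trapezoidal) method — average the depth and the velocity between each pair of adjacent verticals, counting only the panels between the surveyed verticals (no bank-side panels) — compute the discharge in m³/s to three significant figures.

0.998 m³/s

Panel 1-2: Δb = 2.15 m, d̄ = (0.22+0.71)/2 = 0.465, v̄ = (0.14+0.35)/2 = 0.245 → q = 2.15×0.465×0.245 = 0.2449 m³/s
Panel 2-3: Δb = 0.43 m, d̄ = (0.71+0.78)/2 = 0.745, v̄ = (0.35+0.38)/2 = 0.365 → q = 0.43×0.745×0.365 = 0.1169 m³/s
Panel 3-4: Δb = 0.58 m, d̄ = (0.78+0.78)/2 = 0.78, v̄ = (0.38+0.36)/2 = 0.37 → q = 0.58×0.78×0.37 = 0.1674 m³/s
Panel 4-5: Δb = 0.87 m, d̄ = (0.78+0.85)/2 = 0.815, v̄ = (0.36+0.38)/2 = 0.37 → q = 0.87×0.815×0.37 = 0.2623 m³/s
Panel 5-6: Δb = 0.36 m, d̄ = (0.85+0.60)/2 = 0.725, v̄ = (0.38+0.26)/2 = 0.32 → q = 0.36×0.725×0.32 = 0.08352 m³/s
Panel 6-7: Δb = 1.58 m, d̄ = (0.60+0.14)/2 = 0.37, v̄ = (0.26+0.16)/2 = 0.21 → q = 1.58×0.37×0.21 = 0.1228 m³/s
Q = Σ q = 0.9979 m³/s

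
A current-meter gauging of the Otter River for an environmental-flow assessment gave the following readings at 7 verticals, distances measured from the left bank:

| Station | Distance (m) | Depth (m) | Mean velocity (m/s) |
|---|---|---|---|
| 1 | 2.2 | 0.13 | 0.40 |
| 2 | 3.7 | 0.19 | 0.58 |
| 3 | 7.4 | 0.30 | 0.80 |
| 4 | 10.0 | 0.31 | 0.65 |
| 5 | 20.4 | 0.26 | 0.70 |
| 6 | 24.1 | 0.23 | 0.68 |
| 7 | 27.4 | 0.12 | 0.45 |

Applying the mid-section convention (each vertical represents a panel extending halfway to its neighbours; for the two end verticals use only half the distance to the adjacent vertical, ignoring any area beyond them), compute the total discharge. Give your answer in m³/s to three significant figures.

w_1 = (3.7 − 2.2)/2 = 0.75 m; q_1 = 0.40 × 0.13 × 0.75 = 0.03900 m³/s
w_2 = (7.4 − 2.2)/2 = 2.6 m; q_2 = 0.58 × 0.19 × 2.6 = 0.2865 m³/s
w_3 = (10.0 − 3.7)/2 = 3.15 m; q_3 = 0.80 × 0.30 × 3.15 = 0.7560 m³/s
w_4 = (20.4 − 7.4)/2 = 6.5 m; q_4 = 0.65 × 0.31 × 6.5 = 1.310 m³/s
w_5 = (24.1 − 10.0)/2 = 7.05 m; q_5 = 0.70 × 0.26 × 7.05 = 1.283 m³/s
w_6 = (27.4 − 20.4)/2 = 3.5 m; q_6 = 0.68 × 0.23 × 3.5 = 0.5474 m³/s
w_7 = (27.4 − 24.1)/2 = 1.65 m; q_7 = 0.45 × 0.12 × 1.65 = 0.08910 m³/s
Q = Σ qᵢ = 4.311 m³/s

4.31 m³/s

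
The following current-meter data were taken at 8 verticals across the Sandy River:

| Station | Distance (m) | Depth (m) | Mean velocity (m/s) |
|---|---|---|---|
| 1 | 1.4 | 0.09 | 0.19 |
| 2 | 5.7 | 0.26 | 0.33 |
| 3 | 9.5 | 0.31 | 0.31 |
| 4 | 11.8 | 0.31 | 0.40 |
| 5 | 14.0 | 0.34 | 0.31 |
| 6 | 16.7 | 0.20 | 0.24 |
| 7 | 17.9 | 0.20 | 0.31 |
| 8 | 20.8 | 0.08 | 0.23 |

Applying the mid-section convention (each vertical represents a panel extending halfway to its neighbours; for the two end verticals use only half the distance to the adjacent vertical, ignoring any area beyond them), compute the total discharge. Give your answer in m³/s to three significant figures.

1.46 m³/s

w_1 = (5.7 − 1.4)/2 = 2.15 m; q_1 = 0.19 × 0.09 × 2.15 = 0.03677 m³/s
w_2 = (9.5 − 1.4)/2 = 4.05 m; q_2 = 0.33 × 0.26 × 4.05 = 0.3475 m³/s
w_3 = (11.8 − 5.7)/2 = 3.05 m; q_3 = 0.31 × 0.31 × 3.05 = 0.2931 m³/s
w_4 = (14.0 − 9.5)/2 = 2.25 m; q_4 = 0.40 × 0.31 × 2.25 = 0.2790 m³/s
w_5 = (16.7 − 11.8)/2 = 2.45 m; q_5 = 0.31 × 0.34 × 2.45 = 0.2582 m³/s
w_6 = (17.9 − 14.0)/2 = 1.95 m; q_6 = 0.24 × 0.20 × 1.95 = 0.09360 m³/s
w_7 = (20.8 − 16.7)/2 = 2.05 m; q_7 = 0.31 × 0.20 × 2.05 = 0.1271 m³/s
w_8 = (20.8 − 17.9)/2 = 1.45 m; q_8 = 0.23 × 0.08 × 1.45 = 0.02668 m³/s
Q = Σ qᵢ = 1.462 m³/s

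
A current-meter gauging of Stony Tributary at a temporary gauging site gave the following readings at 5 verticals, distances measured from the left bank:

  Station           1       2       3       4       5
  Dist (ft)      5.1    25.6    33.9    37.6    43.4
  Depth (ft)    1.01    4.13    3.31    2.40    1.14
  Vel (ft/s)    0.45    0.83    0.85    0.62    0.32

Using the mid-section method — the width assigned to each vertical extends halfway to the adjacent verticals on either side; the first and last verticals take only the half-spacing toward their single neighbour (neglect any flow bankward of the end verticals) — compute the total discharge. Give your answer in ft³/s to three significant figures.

79.0 ft³/s

w_1 = (25.6 − 5.1)/2 = 10.25 ft; q_1 = 0.45 × 1.01 × 10.25 = 4.659 ft³/s
w_2 = (33.9 − 5.1)/2 = 14.4 ft; q_2 = 0.83 × 4.13 × 14.4 = 49.36 ft³/s
w_3 = (37.6 − 25.6)/2 = 6 ft; q_3 = 0.85 × 3.31 × 6 = 16.88 ft³/s
w_4 = (43.4 − 33.9)/2 = 4.75 ft; q_4 = 0.62 × 2.40 × 4.75 = 7.068 ft³/s
w_5 = (43.4 − 37.6)/2 = 2.9 ft; q_5 = 0.32 × 1.14 × 2.9 = 1.058 ft³/s
Q = Σ qᵢ = 79.03 ft³/s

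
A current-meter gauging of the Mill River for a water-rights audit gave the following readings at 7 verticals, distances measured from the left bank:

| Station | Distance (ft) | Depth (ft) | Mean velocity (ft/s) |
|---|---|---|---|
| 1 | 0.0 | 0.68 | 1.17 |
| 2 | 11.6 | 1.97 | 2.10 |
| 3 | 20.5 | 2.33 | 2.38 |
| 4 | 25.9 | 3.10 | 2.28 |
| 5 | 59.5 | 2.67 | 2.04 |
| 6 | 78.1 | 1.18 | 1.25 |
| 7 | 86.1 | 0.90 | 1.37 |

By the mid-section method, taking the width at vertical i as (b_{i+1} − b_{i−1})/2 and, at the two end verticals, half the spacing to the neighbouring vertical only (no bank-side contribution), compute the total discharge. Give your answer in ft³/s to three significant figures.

391 ft³/s

w_1 = (11.6 − 0.0)/2 = 5.8 ft; q_1 = 1.17 × 0.68 × 5.8 = 4.614 ft³/s
w_2 = (20.5 − 0.0)/2 = 10.25 ft; q_2 = 2.10 × 1.97 × 10.25 = 42.40 ft³/s
w_3 = (25.9 − 11.6)/2 = 7.15 ft; q_3 = 2.38 × 2.33 × 7.15 = 39.65 ft³/s
w_4 = (59.5 − 20.5)/2 = 19.5 ft; q_4 = 2.28 × 3.10 × 19.5 = 137.8 ft³/s
w_5 = (78.1 − 25.9)/2 = 26.1 ft; q_5 = 2.04 × 2.67 × 26.1 = 142.2 ft³/s
w_6 = (86.1 − 59.5)/2 = 13.3 ft; q_6 = 1.25 × 1.18 × 13.3 = 19.62 ft³/s
w_7 = (86.1 − 78.1)/2 = 4 ft; q_7 = 1.37 × 0.90 × 4 = 4.932 ft³/s
Q = Σ qᵢ = 391.2 ft³/s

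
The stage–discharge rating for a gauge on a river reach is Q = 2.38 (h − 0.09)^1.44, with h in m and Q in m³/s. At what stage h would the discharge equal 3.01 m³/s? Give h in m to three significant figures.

1.27 m

h − h₀ = (Q/C)^(1/b) = (3.01/2.38)^(1/1.44) = 1.177 m
h = 0.09 + 1.177 = 1.267 m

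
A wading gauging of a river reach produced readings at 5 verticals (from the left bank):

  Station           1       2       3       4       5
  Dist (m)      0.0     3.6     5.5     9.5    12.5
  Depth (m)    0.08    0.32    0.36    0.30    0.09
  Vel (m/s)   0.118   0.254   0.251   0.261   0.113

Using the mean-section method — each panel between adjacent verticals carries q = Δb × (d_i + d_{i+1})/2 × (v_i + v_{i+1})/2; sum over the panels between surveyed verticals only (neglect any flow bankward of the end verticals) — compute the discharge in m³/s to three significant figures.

Panel 1-2: Δb = 3.6 m, d̄ = (0.08+0.32)/2 = 0.2, v̄ = (0.118+0.254)/2 = 0.186 → q = 3.6×0.2×0.186 = 0.1339 m³/s
Panel 2-3: Δb = 1.9 m, d̄ = (0.32+0.36)/2 = 0.34, v̄ = (0.254+0.251)/2 = 0.2525 → q = 1.9×0.34×0.2525 = 0.1631 m³/s
Panel 3-4: Δb = 4 m, d̄ = (0.36+0.30)/2 = 0.33, v̄ = (0.251+0.261)/2 = 0.256 → q = 4×0.33×0.256 = 0.3379 m³/s
Panel 4-5: Δb = 3 m, d̄ = (0.30+0.09)/2 = 0.195, v̄ = (0.261+0.113)/2 = 0.187 → q = 3×0.195×0.187 = 0.1094 m³/s
Q = Σ q = 0.7444 m³/s

0.744 m³/s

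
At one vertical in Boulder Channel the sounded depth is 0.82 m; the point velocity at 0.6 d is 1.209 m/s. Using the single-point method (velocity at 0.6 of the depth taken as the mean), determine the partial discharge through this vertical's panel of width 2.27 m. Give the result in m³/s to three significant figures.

2.25 m³/s

v̄ = v₀.₆ = 1.209 m/s
q = v̄ × d × w = 1.209 × 0.82 × 2.27 = 2.250 m³/s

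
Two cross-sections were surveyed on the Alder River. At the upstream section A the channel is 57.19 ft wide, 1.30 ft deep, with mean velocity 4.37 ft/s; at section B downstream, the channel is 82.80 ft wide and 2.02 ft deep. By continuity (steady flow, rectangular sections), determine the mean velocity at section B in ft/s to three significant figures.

1.94 ft/s

Q = A₁V₁ = (57.19×1.30) × 4.37 = 324.9 ft³/s
A₂ = 82.80 × 2.02 = 167.3 ft²
V₂ = Q/A₂ = 324.9/167.3 = 1.943 ft/s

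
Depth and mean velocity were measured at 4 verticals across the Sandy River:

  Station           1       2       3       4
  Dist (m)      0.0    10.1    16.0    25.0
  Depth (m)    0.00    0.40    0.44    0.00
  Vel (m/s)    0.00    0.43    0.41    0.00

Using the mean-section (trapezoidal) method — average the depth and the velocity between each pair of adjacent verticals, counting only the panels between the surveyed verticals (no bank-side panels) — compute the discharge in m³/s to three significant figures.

1.88 m³/s

Panel 1-2: Δb = 10.1 m, d̄ = (0.00+0.40)/2 = 0.2, v̄ = (0.00+0.43)/2 = 0.215 → q = 10.1×0.2×0.215 = 0.4343 m³/s
Panel 2-3: Δb = 5.9 m, d̄ = (0.40+0.44)/2 = 0.42, v̄ = (0.43+0.41)/2 = 0.42 → q = 5.9×0.42×0.42 = 1.041 m³/s
Panel 3-4: Δb = 9 m, d̄ = (0.44+0.00)/2 = 0.22, v̄ = (0.41+0.00)/2 = 0.205 → q = 9×0.22×0.205 = 0.4059 m³/s
Q = Σ q = 1.881 m³/s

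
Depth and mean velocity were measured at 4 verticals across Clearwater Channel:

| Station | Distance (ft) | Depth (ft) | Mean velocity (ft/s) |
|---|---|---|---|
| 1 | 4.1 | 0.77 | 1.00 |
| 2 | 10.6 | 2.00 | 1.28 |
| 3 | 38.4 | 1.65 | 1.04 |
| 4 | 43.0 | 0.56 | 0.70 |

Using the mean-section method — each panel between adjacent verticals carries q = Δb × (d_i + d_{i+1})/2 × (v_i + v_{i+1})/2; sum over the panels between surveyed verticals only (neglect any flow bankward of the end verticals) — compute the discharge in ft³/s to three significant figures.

73.5 ft³/s

Panel 1-2: Δb = 6.5 ft, d̄ = (0.77+2.00)/2 = 1.385, v̄ = (1.00+1.28)/2 = 1.14 → q = 6.5×1.385×1.14 = 10.26 ft³/s
Panel 2-3: Δb = 27.8 ft, d̄ = (2.00+1.65)/2 = 1.825, v̄ = (1.28+1.04)/2 = 1.16 → q = 27.8×1.825×1.16 = 58.85 ft³/s
Panel 3-4: Δb = 4.6 ft, d̄ = (1.65+0.56)/2 = 1.105, v̄ = (1.04+0.70)/2 = 0.87 → q = 4.6×1.105×0.87 = 4.422 ft³/s
Q = Σ q = 73.54 ft³/s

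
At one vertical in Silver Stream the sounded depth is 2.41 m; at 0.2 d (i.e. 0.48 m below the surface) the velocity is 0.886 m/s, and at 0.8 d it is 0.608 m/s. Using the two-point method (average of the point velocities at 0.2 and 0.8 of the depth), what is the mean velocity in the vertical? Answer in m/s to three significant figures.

v̄ = (0.886 + 0.608) / 2 = 0.7470 m/s

0.747 m/s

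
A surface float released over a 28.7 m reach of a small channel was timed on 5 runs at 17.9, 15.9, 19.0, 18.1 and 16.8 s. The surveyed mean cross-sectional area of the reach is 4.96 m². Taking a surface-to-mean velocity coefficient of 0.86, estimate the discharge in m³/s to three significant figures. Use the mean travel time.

t̄ = (17.9 + 15.9 + 19.0 + 18.1 + 16.8) / 5 = 17.54 s
v_surface = L / t̄ = 28.7 / 17.54 = 1.636 m/s
v_mean = 0.86 × 1.636 = 1.407 m/s
Q = A × v_mean = 4.96 × 1.407 = 6.980 m³/s

6.98 m³/s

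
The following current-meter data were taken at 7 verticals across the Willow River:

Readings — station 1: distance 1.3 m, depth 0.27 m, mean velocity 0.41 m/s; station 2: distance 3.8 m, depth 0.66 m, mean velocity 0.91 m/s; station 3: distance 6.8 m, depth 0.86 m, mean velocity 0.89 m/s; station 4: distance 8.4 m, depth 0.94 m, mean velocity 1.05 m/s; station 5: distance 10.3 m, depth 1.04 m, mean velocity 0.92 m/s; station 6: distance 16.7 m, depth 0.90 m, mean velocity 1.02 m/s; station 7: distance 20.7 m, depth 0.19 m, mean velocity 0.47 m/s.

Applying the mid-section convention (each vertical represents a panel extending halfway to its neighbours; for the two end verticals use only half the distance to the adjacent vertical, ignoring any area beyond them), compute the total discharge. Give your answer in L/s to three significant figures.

14200 L/s

w_1 = (3.8 − 1.3)/2 = 1.25 m; q_1 = 0.41 × 0.27 × 1.25 = 0.1384 m³/s
w_2 = (6.8 − 1.3)/2 = 2.75 m; q_2 = 0.91 × 0.66 × 2.75 = 1.652 m³/s
w_3 = (8.4 − 3.8)/2 = 2.3 m; q_3 = 0.89 × 0.86 × 2.3 = 1.760 m³/s
w_4 = (10.3 − 6.8)/2 = 1.75 m; q_4 = 1.05 × 0.94 × 1.75 = 1.727 m³/s
w_5 = (16.7 − 8.4)/2 = 4.15 m; q_5 = 0.92 × 1.04 × 4.15 = 3.971 m³/s
w_6 = (20.7 − 10.3)/2 = 5.2 m; q_6 = 1.02 × 0.90 × 5.2 = 4.774 m³/s
w_7 = (20.7 − 16.7)/2 = 2 m; q_7 = 0.47 × 0.19 × 2 = 0.1786 m³/s
Q = Σ qᵢ = 14.20 m³/s
= 14.20 × 1000 = 14200 L/s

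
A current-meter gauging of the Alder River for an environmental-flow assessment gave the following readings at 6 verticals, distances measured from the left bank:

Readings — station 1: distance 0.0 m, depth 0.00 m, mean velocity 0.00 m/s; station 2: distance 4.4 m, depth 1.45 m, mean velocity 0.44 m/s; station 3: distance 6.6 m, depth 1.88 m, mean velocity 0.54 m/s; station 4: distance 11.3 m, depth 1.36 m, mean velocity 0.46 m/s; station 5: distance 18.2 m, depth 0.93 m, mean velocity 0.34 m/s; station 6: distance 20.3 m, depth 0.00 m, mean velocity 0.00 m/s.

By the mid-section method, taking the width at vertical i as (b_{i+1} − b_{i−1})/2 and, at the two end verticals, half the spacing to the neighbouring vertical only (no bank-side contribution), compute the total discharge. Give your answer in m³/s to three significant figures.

10.7 m³/s

w_2 = (6.6 − 0.0)/2 = 3.3 m; q_2 = 0.44 × 1.45 × 3.3 = 2.105 m³/s
w_3 = (11.3 − 4.4)/2 = 3.45 m; q_3 = 0.54 × 1.88 × 3.45 = 3.502 m³/s
w_4 = (18.2 − 6.6)/2 = 5.8 m; q_4 = 0.46 × 1.36 × 5.8 = 3.628 m³/s
w_5 = (20.3 − 11.3)/2 = 4.5 m; q_5 = 0.34 × 0.93 × 4.5 = 1.423 m³/s
Stations 1, 6 contribute zero (depth or velocity is 0).
Q = Σ qᵢ = 10.66 m³/s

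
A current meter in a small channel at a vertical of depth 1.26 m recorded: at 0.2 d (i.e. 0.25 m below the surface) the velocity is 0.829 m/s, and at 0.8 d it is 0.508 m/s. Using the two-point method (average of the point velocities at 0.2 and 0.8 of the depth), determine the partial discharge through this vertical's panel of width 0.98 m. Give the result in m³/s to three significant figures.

0.825 m³/s

v̄ = (0.829 + 0.508) / 2 = 0.6685 m/s
q = v̄ × d × w = 0.6685 × 1.26 × 0.98 = 0.8255 m³/s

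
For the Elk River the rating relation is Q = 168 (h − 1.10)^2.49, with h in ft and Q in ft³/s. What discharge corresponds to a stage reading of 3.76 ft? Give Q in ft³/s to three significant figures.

1920 ft³/s

Q = 168 × (3.76 − 1.10)^2.49 = 168 × 2.66^2.49 = 1920 ft³/s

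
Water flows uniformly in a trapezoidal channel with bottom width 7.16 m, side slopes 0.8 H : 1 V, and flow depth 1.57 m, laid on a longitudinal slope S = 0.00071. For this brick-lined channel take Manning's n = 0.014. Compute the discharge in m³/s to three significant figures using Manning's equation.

28.1 m³/s

A = (b + z·y)·y = (7.16 + 0.8×1.57)×1.57 = 13.21 m²
P = b + 2y√(1+z²) = 7.16 + 2×1.57×√(1+0.8²) = 11.18 m
R = A/P = 13.21/11.18 = 1.182 m
Q = (1/n)·A·R^(2/3)·S^(1/2) = (1/0.014) × 13.21 × 1.182^(2/3) × 0.00071^(1/2) = 28.11 m³/s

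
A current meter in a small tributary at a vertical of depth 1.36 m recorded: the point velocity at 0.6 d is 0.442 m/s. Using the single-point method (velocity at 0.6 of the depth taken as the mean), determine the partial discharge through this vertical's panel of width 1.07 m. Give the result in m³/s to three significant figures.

0.643 m³/s

v̄ = v₀.₆ = 0.442 m/s
q = v̄ × d × w = 0.4420 × 1.36 × 1.07 = 0.6432 m³/s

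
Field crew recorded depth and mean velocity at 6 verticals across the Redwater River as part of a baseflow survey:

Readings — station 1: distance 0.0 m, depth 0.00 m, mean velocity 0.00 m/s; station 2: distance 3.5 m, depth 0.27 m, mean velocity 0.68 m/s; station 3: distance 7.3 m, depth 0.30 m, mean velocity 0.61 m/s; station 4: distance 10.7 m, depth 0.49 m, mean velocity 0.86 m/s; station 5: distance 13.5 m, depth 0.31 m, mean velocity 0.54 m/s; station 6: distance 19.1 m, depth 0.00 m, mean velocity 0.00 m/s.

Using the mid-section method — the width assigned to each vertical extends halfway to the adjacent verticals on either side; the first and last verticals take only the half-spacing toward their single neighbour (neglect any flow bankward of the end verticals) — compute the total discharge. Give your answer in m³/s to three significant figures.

w_2 = (7.3 − 0.0)/2 = 3.65 m; q_2 = 0.68 × 0.27 × 3.65 = 0.6701 m³/s
w_3 = (10.7 − 3.5)/2 = 3.6 m; q_3 = 0.61 × 0.30 × 3.6 = 0.6588 m³/s
w_4 = (13.5 − 7.3)/2 = 3.1 m; q_4 = 0.86 × 0.49 × 3.1 = 1.306 m³/s
w_5 = (19.1 − 10.7)/2 = 4.2 m; q_5 = 0.54 × 0.31 × 4.2 = 0.7031 m³/s
Stations 1, 6 contribute zero (depth or velocity is 0).
Q = Σ qᵢ = 3.338 m³/s

3.34 m³/s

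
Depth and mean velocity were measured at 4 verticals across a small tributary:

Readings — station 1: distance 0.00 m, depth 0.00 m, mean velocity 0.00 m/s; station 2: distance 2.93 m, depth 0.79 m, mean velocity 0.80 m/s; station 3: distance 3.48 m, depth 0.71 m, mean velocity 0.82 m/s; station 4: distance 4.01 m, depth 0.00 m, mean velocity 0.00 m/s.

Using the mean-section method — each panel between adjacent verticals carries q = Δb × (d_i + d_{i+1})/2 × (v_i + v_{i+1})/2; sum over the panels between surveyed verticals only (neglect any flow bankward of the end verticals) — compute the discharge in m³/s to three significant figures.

0.874 m³/s

Panel 1-2: Δb = 2.93 m, d̄ = (0.00+0.79)/2 = 0.395, v̄ = (0.00+0.80)/2 = 0.4 → q = 2.93×0.395×0.4 = 0.4629 m³/s
Panel 2-3: Δb = 0.55 m, d̄ = (0.79+0.71)/2 = 0.75, v̄ = (0.80+0.82)/2 = 0.81 → q = 0.55×0.75×0.81 = 0.3341 m³/s
Panel 3-4: Δb = 0.53 m, d̄ = (0.71+0.00)/2 = 0.355, v̄ = (0.82+0.00)/2 = 0.41 → q = 0.53×0.355×0.41 = 0.07714 m³/s
Q = Σ q = 0.8742 m³/s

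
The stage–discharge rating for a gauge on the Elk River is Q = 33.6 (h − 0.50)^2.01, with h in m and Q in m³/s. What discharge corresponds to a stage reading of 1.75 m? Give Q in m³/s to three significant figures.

Q = 33.6 × (1.75 − 0.50)^2.01 = 33.6 × 1.25^2.01 = 52.62 m³/s

52.6 m³/s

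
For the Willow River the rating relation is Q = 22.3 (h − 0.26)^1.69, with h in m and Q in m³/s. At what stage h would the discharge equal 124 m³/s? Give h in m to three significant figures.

h − h₀ = (Q/C)^(1/b) = (124/22.3)^(1/1.69) = 2.760 m
h = 0.26 + 2.760 = 3.020 m

3.02 m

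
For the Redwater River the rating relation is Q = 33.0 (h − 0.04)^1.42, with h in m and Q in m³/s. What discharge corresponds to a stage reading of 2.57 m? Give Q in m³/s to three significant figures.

Q = 33.0 × (2.57 − 0.04)^1.42 = 33.0 × 2.53^1.42 = 123.3 m³/s

123 m³/s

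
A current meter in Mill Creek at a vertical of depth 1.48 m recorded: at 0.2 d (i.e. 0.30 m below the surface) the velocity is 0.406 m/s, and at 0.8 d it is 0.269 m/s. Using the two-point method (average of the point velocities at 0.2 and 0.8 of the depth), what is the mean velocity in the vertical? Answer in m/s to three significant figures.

v̄ = (0.406 + 0.269) / 2 = 0.3375 m/s

0.338 m/s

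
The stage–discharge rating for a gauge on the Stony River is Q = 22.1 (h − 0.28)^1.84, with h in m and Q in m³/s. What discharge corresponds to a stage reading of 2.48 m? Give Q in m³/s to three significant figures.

94.3 m³/s

Q = 22.1 × (2.48 − 0.28)^1.84 = 22.1 × 2.2^1.84 = 94.29 m³/s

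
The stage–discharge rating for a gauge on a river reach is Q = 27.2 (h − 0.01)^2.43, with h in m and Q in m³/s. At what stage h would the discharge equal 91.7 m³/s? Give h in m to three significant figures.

1.66 m

h − h₀ = (Q/C)^(1/b) = (91.7/27.2)^(1/2.43) = 1.649 m
h = 0.01 + 1.649 = 1.659 m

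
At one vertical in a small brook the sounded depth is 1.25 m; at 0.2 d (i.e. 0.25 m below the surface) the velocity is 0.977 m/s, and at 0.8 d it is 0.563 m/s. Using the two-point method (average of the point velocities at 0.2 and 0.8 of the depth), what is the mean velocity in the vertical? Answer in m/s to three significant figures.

v̄ = (0.977 + 0.563) / 2 = 0.7700 m/s

0.770 m/s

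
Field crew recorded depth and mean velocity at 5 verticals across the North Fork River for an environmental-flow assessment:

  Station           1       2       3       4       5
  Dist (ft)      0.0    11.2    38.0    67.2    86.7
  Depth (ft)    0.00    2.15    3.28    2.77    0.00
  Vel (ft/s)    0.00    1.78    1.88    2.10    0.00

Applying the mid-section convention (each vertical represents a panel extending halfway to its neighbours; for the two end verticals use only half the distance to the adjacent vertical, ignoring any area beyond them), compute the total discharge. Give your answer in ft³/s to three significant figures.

w_2 = (38.0 − 0.0)/2 = 19 ft; q_2 = 1.78 × 2.15 × 19 = 72.71 ft³/s
w_3 = (67.2 − 11.2)/2 = 28 ft; q_3 = 1.88 × 3.28 × 28 = 172.7 ft³/s
w_4 = (86.7 − 38.0)/2 = 24.35 ft; q_4 = 2.10 × 2.77 × 24.35 = 141.6 ft³/s
Stations 1, 5 contribute zero (depth or velocity is 0).
Q = Σ qᵢ = 387.0 ft³/s

387 ft³/s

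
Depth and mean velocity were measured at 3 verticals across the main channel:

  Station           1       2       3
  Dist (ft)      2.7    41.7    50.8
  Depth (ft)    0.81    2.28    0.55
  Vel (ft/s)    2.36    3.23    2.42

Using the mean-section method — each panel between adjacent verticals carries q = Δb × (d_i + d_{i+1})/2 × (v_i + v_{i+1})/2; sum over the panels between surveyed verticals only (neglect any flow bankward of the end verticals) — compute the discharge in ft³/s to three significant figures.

Panel 1-2: Δb = 39 ft, d̄ = (0.81+2.28)/2 = 1.545, v̄ = (2.36+3.23)/2 = 2.795 → q = 39×1.545×2.795 = 168.4 ft³/s
Panel 2-3: Δb = 9.1 ft, d̄ = (2.28+0.55)/2 = 1.415, v̄ = (3.23+2.42)/2 = 2.825 → q = 9.1×1.415×2.825 = 36.38 ft³/s
Q = Σ q = 204.8 ft³/s

205 ft³/s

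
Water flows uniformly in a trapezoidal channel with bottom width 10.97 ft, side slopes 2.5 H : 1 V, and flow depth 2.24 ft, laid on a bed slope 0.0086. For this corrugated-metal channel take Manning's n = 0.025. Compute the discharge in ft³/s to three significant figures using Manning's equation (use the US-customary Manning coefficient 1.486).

281 ft³/s

A = (b + z·y)·y = (10.97 + 2.5×2.24)×2.24 = 37.12 ft²
P = b + 2y√(1+z²) = 10.97 + 2×2.24×√(1+2.5²) = 23.03 ft
R = A/P = 37.12/23.03 = 1.611 ft
Q = (1.486/n)·A·R^(2/3)·S^(1/2) = (1.486/0.025) × 37.12 × 1.611^(2/3) × 0.0086^(1/2) = 281.2 ft³/s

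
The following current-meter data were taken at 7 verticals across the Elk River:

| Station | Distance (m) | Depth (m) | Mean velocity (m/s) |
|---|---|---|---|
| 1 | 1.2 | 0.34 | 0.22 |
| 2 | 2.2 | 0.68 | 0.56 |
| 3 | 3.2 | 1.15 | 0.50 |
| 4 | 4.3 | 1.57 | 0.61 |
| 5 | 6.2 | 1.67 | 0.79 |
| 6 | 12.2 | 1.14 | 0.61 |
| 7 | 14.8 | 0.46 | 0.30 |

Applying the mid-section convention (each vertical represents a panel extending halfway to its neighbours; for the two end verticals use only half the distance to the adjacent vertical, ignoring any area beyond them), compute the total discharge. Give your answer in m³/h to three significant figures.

39000 m³/h

w_1 = (2.2 − 1.2)/2 = 0.5 m; q_1 = 0.22 × 0.34 × 0.5 = 0.03740 m³/s
w_2 = (3.2 − 1.2)/2 = 1 m; q_2 = 0.56 × 0.68 × 1 = 0.3808 m³/s
w_3 = (4.3 − 2.2)/2 = 1.05 m; q_3 = 0.50 × 1.15 × 1.05 = 0.6038 m³/s
w_4 = (6.2 − 3.2)/2 = 1.5 m; q_4 = 0.61 × 1.57 × 1.5 = 1.437 m³/s
w_5 = (12.2 − 4.3)/2 = 3.95 m; q_5 = 0.79 × 1.67 × 3.95 = 5.211 m³/s
w_6 = (14.8 − 6.2)/2 = 4.3 m; q_6 = 0.61 × 1.14 × 4.3 = 2.990 m³/s
w_7 = (14.8 − 12.2)/2 = 1.3 m; q_7 = 0.30 × 0.46 × 1.3 = 0.1794 m³/s
Q = Σ qᵢ = 10.84 m³/s
= 10.84 × 3600 = 39020 m³/h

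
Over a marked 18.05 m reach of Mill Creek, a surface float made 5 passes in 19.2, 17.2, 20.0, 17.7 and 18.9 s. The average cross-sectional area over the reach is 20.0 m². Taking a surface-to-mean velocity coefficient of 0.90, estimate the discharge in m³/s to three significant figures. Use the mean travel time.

17.5 m³/s

t̄ = (19.2 + 17.2 + 20.0 + 17.7 + 18.9) / 5 = 18.6 s
v_surface = L / t̄ = 18.05 / 18.6 = 0.9704 m/s
v_mean = 0.90 × 0.9704 = 0.8734 m/s
Q = A × v_mean = 20.0 × 0.8734 = 17.47 m³/s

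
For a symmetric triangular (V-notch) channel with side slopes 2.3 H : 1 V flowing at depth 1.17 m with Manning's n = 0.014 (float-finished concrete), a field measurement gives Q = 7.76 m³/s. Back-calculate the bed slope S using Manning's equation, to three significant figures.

A = z·y² = 2.3×1.17² = 3.148 m²
P = 2y√(1+z²) = 2×1.17×√(1+2.3²) = 5.869 m
R = A/P = 3.148/5.869 = 0.5365 m
S = (Q·n / (1·A·R^(2/3)))² = (7.76×0.014 / (1×3.148×0.6602))² = 0.002731

0.00273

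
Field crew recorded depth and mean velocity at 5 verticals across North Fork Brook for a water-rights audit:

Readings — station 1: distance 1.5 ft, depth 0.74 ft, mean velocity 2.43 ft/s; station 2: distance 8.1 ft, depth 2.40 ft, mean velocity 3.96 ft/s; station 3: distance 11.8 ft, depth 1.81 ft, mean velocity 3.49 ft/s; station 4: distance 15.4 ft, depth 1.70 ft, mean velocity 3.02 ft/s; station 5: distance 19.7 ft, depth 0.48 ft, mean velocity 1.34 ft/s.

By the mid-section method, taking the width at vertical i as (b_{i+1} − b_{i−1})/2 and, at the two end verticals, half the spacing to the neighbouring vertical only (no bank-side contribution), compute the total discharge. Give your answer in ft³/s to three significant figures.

w_1 = (8.1 − 1.5)/2 = 3.3 ft; q_1 = 2.43 × 0.74 × 3.3 = 5.934 ft³/s
w_2 = (11.8 − 1.5)/2 = 5.15 ft; q_2 = 3.96 × 2.40 × 5.15 = 48.95 ft³/s
w_3 = (15.4 − 8.1)/2 = 3.65 ft; q_3 = 3.49 × 1.81 × 3.65 = 23.06 ft³/s
w_4 = (19.7 − 11.8)/2 = 3.95 ft; q_4 = 3.02 × 1.70 × 3.95 = 20.28 ft³/s
w_5 = (19.7 − 15.4)/2 = 2.15 ft; q_5 = 1.34 × 0.48 × 2.15 = 1.383 ft³/s
Q = Σ qᵢ = 99.60 ft³/s

99.6 ft³/s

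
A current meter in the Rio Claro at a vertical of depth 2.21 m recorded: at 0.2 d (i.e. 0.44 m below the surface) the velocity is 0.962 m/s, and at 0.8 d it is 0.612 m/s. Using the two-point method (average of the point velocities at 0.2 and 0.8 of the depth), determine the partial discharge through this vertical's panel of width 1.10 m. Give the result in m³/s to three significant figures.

1.91 m³/s

v̄ = (0.962 + 0.612) / 2 = 0.7870 m/s
q = v̄ × d × w = 0.7870 × 2.21 × 1.10 = 1.913 m³/s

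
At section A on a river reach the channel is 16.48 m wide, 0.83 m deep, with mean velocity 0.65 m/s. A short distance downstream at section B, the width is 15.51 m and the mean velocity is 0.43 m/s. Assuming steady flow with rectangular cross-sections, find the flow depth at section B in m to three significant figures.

1.33 m

Q = A₁V₁ = (16.48×0.83) × 0.65 = 8.891 m³/s
d₂ = Q/(b₂ V₂) = 8.891/(15.51×0.43) = 1.333 m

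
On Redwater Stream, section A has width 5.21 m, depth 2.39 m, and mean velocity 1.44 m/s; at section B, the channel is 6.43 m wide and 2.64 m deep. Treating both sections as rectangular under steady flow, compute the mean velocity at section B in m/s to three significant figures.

Q = A₁V₁ = (5.21×2.39) × 1.44 = 17.93 m³/s
A₂ = 6.43 × 2.64 = 16.98 m²
V₂ = Q/A₂ = 17.93/16.98 = 1.056 m/s

1.06 m/s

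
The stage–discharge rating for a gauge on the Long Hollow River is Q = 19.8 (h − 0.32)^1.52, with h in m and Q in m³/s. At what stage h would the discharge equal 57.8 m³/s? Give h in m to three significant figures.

h − h₀ = (Q/C)^(1/b) = (57.8/19.8)^(1/1.52) = 2.023 m
h = 0.32 + 2.023 = 2.343 m

2.34 m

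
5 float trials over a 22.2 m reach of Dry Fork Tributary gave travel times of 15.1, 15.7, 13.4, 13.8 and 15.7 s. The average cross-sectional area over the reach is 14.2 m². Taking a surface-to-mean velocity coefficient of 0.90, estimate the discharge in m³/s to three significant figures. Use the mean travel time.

19.2 m³/s

t̄ = (15.1 + 15.7 + 13.4 + 13.8 + 15.7) / 5 = 14.74 s
v_surface = L / t̄ = 22.2 / 14.74 = 1.506 m/s
v_mean = 0.90 × 1.506 = 1.355 m/s
Q = A × v_mean = 14.2 × 1.355 = 19.25 m³/s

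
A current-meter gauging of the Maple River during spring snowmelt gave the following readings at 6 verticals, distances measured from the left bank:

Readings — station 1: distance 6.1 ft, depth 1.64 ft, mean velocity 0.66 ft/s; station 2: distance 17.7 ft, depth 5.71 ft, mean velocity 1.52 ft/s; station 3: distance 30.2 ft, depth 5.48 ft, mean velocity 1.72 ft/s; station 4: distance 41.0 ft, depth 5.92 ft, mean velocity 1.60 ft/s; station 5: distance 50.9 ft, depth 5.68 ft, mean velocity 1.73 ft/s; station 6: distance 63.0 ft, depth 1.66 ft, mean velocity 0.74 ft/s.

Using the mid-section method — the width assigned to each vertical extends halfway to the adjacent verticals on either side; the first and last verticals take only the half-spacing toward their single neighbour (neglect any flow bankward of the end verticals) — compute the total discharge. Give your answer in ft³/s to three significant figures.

434 ft³/s

w_1 = (17.7 − 6.1)/2 = 5.8 ft; q_1 = 0.66 × 1.64 × 5.8 = 6.278 ft³/s
w_2 = (30.2 − 6.1)/2 = 12.05 ft; q_2 = 1.52 × 5.71 × 12.05 = 104.6 ft³/s
w_3 = (41.0 − 17.7)/2 = 11.65 ft; q_3 = 1.72 × 5.48 × 11.65 = 109.8 ft³/s
w_4 = (50.9 − 30.2)/2 = 10.35 ft; q_4 = 1.60 × 5.92 × 10.35 = 98.04 ft³/s
w_5 = (63.0 − 41.0)/2 = 11 ft; q_5 = 1.73 × 5.68 × 11 = 108.1 ft³/s
w_6 = (63.0 − 50.9)/2 = 6.05 ft; q_6 = 0.74 × 1.66 × 6.05 = 7.432 ft³/s
Q = Σ qᵢ = 434.2 ft³/s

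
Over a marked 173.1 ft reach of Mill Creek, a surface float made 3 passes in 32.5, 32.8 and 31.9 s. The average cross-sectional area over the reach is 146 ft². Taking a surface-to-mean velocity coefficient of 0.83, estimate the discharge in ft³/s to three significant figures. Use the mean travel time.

t̄ = (32.5 + 32.8 + 31.9) / 3 = 32.4 s
v_surface = L / t̄ = 173.1 / 32.4 = 5.343 ft/s
v_mean = 0.83 × 5.343 = 4.434 ft/s
Q = A × v_mean = 146 × 4.434 = 647.4 ft³/s

647 ft³/s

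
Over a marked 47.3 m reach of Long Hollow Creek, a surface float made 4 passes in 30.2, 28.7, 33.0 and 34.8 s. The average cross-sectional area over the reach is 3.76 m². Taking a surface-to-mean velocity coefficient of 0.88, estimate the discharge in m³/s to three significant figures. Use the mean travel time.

4.94 m³/s

t̄ = (30.2 + 28.7 + 33.0 + 34.8) / 4 = 31.675 s
v_surface = L / t̄ = 47.3 / 31.675 = 1.493 m/s
v_mean = 0.88 × 1.493 = 1.314 m/s
Q = A × v_mean = 3.76 × 1.314 = 4.941 m³/s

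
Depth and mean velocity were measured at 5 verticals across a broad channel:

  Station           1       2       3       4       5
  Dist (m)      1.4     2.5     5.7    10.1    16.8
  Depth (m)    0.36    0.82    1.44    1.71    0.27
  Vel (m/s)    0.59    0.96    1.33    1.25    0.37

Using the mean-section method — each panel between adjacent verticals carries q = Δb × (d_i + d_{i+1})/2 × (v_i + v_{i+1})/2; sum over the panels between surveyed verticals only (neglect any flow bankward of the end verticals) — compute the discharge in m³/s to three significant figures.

19.0 m³/s

Panel 1-2: Δb = 1.1 m, d̄ = (0.36+0.82)/2 = 0.59, v̄ = (0.59+0.96)/2 = 0.775 → q = 1.1×0.59×0.775 = 0.5030 m³/s
Panel 2-3: Δb = 3.2 m, d̄ = (0.82+1.44)/2 = 1.13, v̄ = (0.96+1.33)/2 = 1.145 → q = 3.2×1.13×1.145 = 4.140 m³/s
Panel 3-4: Δb = 4.4 m, d̄ = (1.44+1.71)/2 = 1.575, v̄ = (1.33+1.25)/2 = 1.29 → q = 4.4×1.575×1.29 = 8.940 m³/s
Panel 4-5: Δb = 6.7 m, d̄ = (1.71+0.27)/2 = 0.99, v̄ = (1.25+0.37)/2 = 0.81 → q = 6.7×0.99×0.81 = 5.373 m³/s
Q = Σ q = 18.96 m³/s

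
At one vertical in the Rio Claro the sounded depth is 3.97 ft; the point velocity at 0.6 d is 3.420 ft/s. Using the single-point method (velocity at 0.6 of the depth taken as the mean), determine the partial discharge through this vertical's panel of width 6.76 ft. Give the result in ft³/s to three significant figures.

v̄ = v₀.₆ = 3.420 ft/s
q = v̄ × d × w = 3.420 × 3.97 × 6.76 = 91.78 ft³/s

91.8 ft³/s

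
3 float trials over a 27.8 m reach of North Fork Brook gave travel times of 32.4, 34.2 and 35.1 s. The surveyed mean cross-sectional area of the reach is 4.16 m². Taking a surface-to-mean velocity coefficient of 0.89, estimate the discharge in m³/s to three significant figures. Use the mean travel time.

3.04 m³/s

t̄ = (32.4 + 34.2 + 35.1) / 3 = 33.9 s
v_surface = L / t̄ = 27.8 / 33.9 = 0.8201 m/s
v_mean = 0.89 × 0.8201 = 0.7299 m/s
Q = A × v_mean = 4.16 × 0.7299 = 3.036 m³/s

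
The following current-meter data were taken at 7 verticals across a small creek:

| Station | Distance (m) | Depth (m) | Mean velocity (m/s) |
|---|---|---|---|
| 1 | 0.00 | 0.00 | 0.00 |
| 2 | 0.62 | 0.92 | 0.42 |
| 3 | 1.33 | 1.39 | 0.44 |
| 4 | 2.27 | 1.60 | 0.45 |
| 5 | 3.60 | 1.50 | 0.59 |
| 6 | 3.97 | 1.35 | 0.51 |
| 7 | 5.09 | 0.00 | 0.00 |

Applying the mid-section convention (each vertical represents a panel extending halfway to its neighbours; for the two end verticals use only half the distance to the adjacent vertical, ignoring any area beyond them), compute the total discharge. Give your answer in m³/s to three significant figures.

w_2 = (1.33 − 0.00)/2 = 0.665 m; q_2 = 0.42 × 0.92 × 0.665 = 0.2570 m³/s
w_3 = (2.27 − 0.62)/2 = 0.825 m; q_3 = 0.44 × 1.39 × 0.825 = 0.5046 m³/s
w_4 = (3.60 − 1.33)/2 = 1.135 m; q_4 = 0.45 × 1.60 × 1.135 = 0.8172 m³/s
w_5 = (3.97 − 2.27)/2 = 0.85 m; q_5 = 0.59 × 1.50 × 0.85 = 0.7523 m³/s
w_6 = (5.09 − 3.60)/2 = 0.745 m; q_6 = 0.51 × 1.35 × 0.745 = 0.5129 m³/s
Stations 1, 7 contribute zero (depth or velocity is 0).
Q = Σ qᵢ = 2.844 m³/s

2.84 m³/s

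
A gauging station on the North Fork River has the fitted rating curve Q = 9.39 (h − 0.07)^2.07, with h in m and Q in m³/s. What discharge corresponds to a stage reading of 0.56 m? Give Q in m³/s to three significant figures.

Q = 9.39 × (0.56 − 0.07)^2.07 = 9.39 × 0.49^2.07 = 2.145 m³/s

2.14 m³/s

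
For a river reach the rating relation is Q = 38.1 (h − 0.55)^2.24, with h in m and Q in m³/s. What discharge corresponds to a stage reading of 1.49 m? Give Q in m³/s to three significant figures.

33.2 m³/s

Q = 38.1 × (1.49 − 0.55)^2.24 = 38.1 × 0.94^2.24 = 33.17 m³/s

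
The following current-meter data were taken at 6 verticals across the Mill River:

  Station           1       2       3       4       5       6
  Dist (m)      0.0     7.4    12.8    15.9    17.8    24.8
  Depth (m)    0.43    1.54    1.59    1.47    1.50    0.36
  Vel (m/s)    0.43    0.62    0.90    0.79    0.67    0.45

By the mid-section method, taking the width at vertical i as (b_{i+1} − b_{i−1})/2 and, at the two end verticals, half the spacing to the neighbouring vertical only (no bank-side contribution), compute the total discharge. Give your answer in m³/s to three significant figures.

20.8 m³/s

w_1 = (7.4 − 0.0)/2 = 3.7 m; q_1 = 0.43 × 0.43 × 3.7 = 0.6841 m³/s
w_2 = (12.8 − 0.0)/2 = 6.4 m; q_2 = 0.62 × 1.54 × 6.4 = 6.111 m³/s
w_3 = (15.9 − 7.4)/2 = 4.25 m; q_3 = 0.90 × 1.59 × 4.25 = 6.082 m³/s
w_4 = (17.8 − 12.8)/2 = 2.5 m; q_4 = 0.79 × 1.47 × 2.5 = 2.903 m³/s
w_5 = (24.8 − 15.9)/2 = 4.45 m; q_5 = 0.67 × 1.50 × 4.45 = 4.472 m³/s
w_6 = (24.8 − 17.8)/2 = 3.5 m; q_6 = 0.45 × 0.36 × 3.5 = 0.5670 m³/s
Q = Σ qᵢ = 20.82 m³/s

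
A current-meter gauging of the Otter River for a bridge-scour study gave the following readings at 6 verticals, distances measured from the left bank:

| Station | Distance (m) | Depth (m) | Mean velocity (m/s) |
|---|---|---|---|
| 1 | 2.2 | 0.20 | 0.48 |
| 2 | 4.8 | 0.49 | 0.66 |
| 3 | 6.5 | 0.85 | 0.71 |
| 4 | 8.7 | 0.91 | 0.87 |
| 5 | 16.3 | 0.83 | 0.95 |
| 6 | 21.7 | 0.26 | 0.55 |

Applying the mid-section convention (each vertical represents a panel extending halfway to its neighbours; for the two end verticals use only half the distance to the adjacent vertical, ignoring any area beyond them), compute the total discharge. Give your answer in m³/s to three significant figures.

w_1 = (4.8 − 2.2)/2 = 1.3 m; q_1 = 0.48 × 0.20 × 1.3 = 0.1248 m³/s
w_2 = (6.5 − 2.2)/2 = 2.15 m; q_2 = 0.66 × 0.49 × 2.15 = 0.6953 m³/s
w_3 = (8.7 − 4.8)/2 = 1.95 m; q_3 = 0.71 × 0.85 × 1.95 = 1.177 m³/s
w_4 = (16.3 − 6.5)/2 = 4.9 m; q_4 = 0.87 × 0.91 × 4.9 = 3.879 m³/s
w_5 = (21.7 − 8.7)/2 = 6.5 m; q_5 = 0.95 × 0.83 × 6.5 = 5.125 m³/s
w_6 = (21.7 − 16.3)/2 = 2.7 m; q_6 = 0.55 × 0.26 × 2.7 = 0.3861 m³/s
Q = Σ qᵢ = 11.39 m³/s

11.4 m³/s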